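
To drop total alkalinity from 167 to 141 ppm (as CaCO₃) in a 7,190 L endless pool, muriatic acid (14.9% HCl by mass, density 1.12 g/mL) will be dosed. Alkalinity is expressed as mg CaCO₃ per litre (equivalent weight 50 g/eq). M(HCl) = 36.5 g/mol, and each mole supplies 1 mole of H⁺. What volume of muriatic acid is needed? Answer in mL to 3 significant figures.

Alkalinity to neutralize: (167 − 141) = 26 mg/L as CaCO₃ × 7,190 L = 186.9 g as CaCO₃.
Equivalents of H⁺ required: 186.9 ÷ 50 g/eq = 3.739 eq = 3.739 mol HCl.
Mass of HCl: 3.739 × 36.5 = 136.5 g.
Mass of 14.9% solution: 136.5 / 0.149 = 915.9 g.
Volume: 915.9 g ÷ 1.12 g/mL = 817.8 mL.

818 mL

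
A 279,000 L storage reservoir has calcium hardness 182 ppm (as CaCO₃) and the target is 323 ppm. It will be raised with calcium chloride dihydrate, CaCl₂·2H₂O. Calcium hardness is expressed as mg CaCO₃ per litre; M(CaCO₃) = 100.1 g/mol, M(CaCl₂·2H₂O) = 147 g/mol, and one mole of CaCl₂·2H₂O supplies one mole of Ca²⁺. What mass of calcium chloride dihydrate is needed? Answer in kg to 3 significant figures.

57.8 kg

Hardness to add: (323 − 182) = 141 mg/L as CaCO₃ × 279,000 L = 39,340 g as CaCO₃.
Moles of Ca²⁺ (1 mol Ca²⁺ ≡ 1 mol CaCO₃): 39,340 / 100.1 g/mol = 393 mol.
Mass of CaCl₂·2H₂O: 393 × 147 = 57,770 g.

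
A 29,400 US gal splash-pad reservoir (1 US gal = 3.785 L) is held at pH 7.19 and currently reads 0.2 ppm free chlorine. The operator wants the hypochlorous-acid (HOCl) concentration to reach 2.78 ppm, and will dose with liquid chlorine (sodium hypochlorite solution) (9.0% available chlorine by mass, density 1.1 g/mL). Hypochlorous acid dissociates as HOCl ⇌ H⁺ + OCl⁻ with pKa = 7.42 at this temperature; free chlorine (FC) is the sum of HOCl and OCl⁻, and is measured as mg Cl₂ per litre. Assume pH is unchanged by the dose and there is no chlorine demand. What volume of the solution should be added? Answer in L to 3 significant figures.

Volume: 29,400 US gal × 3.785 L/gal = 111,279 L.
[OCl⁻]/[HOCl] = 10^(pH − pKa) = 10^(7.19 − 7.42) = 0.5888; fraction as HOCl = 1/(1 + 0.5888) = 0.6294.
Free chlorine required for 2.78 ppm HOCl: 2.78 / 0.6294 = 4.417 ppm.
FC to add: 4.417 − 0.2 = 4.217 mg/L as Cl₂.
Cl₂ equivalent: 4.217 mg/L × 111,279 L = 469.3 g.
Product at 9.0% available Cl: 469.3 / 0.09 = 5214 g.
Volume: 5214 g ÷ 1.1 g/mL = 4740 mL.

4.74 L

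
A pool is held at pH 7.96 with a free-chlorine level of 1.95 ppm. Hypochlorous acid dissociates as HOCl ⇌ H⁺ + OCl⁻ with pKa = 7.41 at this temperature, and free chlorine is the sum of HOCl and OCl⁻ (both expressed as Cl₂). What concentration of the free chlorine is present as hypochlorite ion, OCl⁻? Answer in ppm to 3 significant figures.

1.52 ppm

[OCl⁻]/[HOCl] = 10^(pH − pKa) = 10^(7.96 − 7.41) = 10^0.55 = 3.548.
Fraction as HOCl = 1 / (1 + 3.548) = 0.2199.
OCl⁻ = (1 − 0.2199) × 1.95 ppm = 1.521 ppm.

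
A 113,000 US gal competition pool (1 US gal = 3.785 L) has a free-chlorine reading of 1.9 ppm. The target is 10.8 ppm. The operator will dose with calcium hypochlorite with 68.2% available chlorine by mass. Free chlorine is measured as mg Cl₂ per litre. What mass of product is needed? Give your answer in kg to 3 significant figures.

5.58 kg

Volume: 113,000 US gal × 3.785 L/gal = 427,705 L.
Chlorine deficit: 10.8 − 1.9 = 8.9 ppm = 8.9 mg/L as Cl₂.
Cl₂ equivalent needed: 8.9 mg/L × 427,705 L = 3,807,000 mg = 3807 g.
Product at 68.2% available chlorine: 3807 / 0.682 = 5581 g.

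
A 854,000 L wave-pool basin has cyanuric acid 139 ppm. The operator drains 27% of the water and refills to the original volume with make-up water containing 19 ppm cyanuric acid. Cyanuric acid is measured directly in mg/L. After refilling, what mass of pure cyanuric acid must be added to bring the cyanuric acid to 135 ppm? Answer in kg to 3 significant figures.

24.3 kg

After draining 27% and refilling: 139 × 0.73 + 19 × 0.27 = 106.6 ppm.
Deficit to target: 135 − 106.6 = 28.4 mg/L.
Mass: 28.4 mg/L × 854,000 L = 24,250 g cyanuric acid.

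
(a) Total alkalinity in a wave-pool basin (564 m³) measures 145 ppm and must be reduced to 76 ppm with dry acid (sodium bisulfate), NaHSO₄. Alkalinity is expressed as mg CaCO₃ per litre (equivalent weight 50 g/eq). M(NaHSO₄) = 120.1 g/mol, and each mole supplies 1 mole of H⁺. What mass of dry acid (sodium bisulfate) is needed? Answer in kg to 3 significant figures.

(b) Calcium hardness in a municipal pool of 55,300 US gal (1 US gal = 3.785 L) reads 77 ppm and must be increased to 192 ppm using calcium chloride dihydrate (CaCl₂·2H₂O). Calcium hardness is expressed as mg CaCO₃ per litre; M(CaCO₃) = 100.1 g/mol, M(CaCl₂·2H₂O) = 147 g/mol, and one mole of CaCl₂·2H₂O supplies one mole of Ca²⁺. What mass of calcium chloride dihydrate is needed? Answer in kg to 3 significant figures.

(a) Volume: 564 m³ = 564,000 L.
(a) Alkalinity to neutralize: (145 − 76) = 69 mg/L as CaCO₃ × 564,000 L = 38,920 g as CaCO₃.
(a) Equivalents of H⁺ required: 38,920 ÷ 50 g/eq = 778.3 eq = 778.3 mol NaHSO₄.
(a) Mass of NaHSO₄: 778.3 × 120.1 = 93,480 g.

(b) Volume: 55,300 US gal × 3.785 L/gal = 209,310 L.
(b) Hardness to add: (192 − 77) = 115 mg/L as CaCO₃ × 209,310 L = 24,070 g as CaCO₃.
(b) Moles of Ca²⁺ (1 mol Ca²⁺ ≡ 1 mol CaCO₃): 24,070 / 100.1 g/mol = 240.5 mol.
(b) Mass of CaCl₂·2H₂O: 240.5 × 147 = 35,350 g.

(a) 93.5 kg; (b) 35.3 kg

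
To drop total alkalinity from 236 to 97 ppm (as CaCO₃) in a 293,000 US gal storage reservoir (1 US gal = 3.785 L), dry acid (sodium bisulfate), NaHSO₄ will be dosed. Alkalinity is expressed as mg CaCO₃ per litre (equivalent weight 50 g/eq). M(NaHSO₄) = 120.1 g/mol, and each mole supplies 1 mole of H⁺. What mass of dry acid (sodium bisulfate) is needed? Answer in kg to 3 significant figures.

370 kg

Volume: 293,000 US gal × 3.785 L/gal = 1,109,005 L.
Alkalinity to neutralize: (236 − 97) = 139 mg/L as CaCO₃ × 1,109,005 L = 154,200 g as CaCO₃.
Equivalents of H⁺ required: 154,200 ÷ 50 g/eq = 3083 eq = 3083 mol NaHSO₄.
Mass of NaHSO₄: 3083 × 120.1 = 370,300 g.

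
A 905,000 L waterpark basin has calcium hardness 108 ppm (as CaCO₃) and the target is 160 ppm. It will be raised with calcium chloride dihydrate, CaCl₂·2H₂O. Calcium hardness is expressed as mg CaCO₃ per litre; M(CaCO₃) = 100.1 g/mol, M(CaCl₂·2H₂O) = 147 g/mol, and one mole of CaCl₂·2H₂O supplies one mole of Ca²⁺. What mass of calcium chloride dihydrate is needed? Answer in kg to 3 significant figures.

Hardness to add: (160 − 108) = 52 mg/L as CaCO₃ × 905,000 L = 47,060 g as CaCO₃.
Moles of Ca²⁺ (1 mol Ca²⁺ ≡ 1 mol CaCO₃): 47,060 / 100.1 g/mol = 470.1 mol.
Mass of CaCl₂·2H₂O: 470.1 × 147 = 69,110 g.

69.1 kg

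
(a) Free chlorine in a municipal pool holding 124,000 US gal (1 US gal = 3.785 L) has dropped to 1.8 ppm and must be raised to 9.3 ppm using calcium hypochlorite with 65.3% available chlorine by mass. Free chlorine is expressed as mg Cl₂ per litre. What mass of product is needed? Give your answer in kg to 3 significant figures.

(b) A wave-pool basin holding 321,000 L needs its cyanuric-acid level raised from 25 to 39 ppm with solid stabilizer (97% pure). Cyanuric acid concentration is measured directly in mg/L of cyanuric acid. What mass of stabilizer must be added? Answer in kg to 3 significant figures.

(a) 5.39 kg; (b) 4.63 kg

(a) Volume: 124,000 US gal × 3.785 L/gal = 469,340 L.
(a) Chlorine deficit: 9.3 − 1.8 = 7.5 ppm = 7.5 mg/L as Cl₂.
(a) Cl₂ equivalent needed: 7.5 mg/L × 469,340 L = 3,520,000 mg = 3520 g.
(a) Product at 65.3% available chlorine: 3520 / 0.653 = 5391 g.

(b) CYA to add: (39 − 25) = 14 mg/L × 321,000 L = 4494 g cyanuric acid.
(b) At 97% purity: 4494 / 0.97 = 4633 g product.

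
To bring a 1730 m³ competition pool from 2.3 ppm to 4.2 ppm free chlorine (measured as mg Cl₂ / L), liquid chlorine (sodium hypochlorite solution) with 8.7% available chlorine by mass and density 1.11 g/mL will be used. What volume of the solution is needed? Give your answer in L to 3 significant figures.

Volume: 1730 m³ = 1,730,000 L.
Chlorine deficit: 4.2 − 2.3 = 1.9 ppm = 1.9 mg/L as Cl₂.
Cl₂ equivalent needed: 1.9 mg/L × 1,730,000 L = 3,287,000 mg = 3287 g.
Product at 8.7% available chlorine: 3287 / 0.087 = 37,780 g.
Volume at density 1.11 g/mL: 37,780 g ÷ 1.11 g/mL = 34,040 mL.

34.0 L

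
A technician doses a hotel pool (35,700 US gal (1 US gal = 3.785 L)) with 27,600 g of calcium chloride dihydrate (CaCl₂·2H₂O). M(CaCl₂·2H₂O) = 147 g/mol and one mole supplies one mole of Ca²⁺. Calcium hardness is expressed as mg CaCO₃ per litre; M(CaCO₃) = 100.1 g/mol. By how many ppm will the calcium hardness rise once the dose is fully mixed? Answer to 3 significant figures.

Volume: 35,700 US gal × 3.785 L/gal = 135,124 L.
Moles of Ca²⁺: 27,600 g ÷ 147 g/mol = 187.8 mol.
As CaCO₃: 187.8 mol × 100.1 g/mol = 18,790 g.
Rise: 18,790 g / 135,124 L × 1000 = 139.1 mg/L.

139 ppm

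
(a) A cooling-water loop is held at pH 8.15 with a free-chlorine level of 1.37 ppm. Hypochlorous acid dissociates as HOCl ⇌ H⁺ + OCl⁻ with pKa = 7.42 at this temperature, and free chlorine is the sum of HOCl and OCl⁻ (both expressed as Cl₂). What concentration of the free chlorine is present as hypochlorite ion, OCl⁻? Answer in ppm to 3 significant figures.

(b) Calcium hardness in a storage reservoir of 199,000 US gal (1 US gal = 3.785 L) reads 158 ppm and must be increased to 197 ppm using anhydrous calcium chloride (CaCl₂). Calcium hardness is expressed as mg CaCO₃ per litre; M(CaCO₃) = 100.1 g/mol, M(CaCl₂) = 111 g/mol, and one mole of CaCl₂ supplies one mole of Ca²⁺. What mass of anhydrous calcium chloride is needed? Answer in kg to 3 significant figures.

(a) 1.15 ppm; (b) 32.6 kg

(a) [OCl⁻]/[HOCl] = 10^(pH − pKa) = 10^(8.15 − 7.42) = 10^0.73 = 5.37.
(a) Fraction as HOCl = 1 / (1 + 5.37) = 0.157.
(a) OCl⁻ = (1 − 0.157) × 1.37 ppm = 1.155 ppm.

(b) Volume: 199,000 US gal × 3.785 L/gal = 753,215 L.
(b) Hardness to add: (197 − 158) = 39 mg/L as CaCO₃ × 753,215 L = 29,380 g as CaCO₃.
(b) Moles of Ca²⁺ (1 mol Ca²⁺ ≡ 1 mol CaCO₃): 29,380 / 100.1 g/mol = 293.5 mol.
(b) Mass of CaCl₂: 293.5 × 111 = 32,570 g.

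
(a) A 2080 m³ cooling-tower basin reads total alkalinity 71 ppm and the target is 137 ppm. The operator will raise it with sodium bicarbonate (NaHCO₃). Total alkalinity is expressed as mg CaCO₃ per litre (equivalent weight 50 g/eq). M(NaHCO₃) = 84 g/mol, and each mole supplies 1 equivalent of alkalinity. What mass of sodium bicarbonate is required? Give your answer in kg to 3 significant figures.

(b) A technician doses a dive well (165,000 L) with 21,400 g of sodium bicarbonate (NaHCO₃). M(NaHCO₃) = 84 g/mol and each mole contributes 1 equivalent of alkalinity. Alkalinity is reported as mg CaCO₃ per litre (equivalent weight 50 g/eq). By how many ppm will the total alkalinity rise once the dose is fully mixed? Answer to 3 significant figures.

(a) Volume: 2080 m³ = 2,080,000 L.
(a) Alkalinity to add: (137 − 71) = 66 mg/L as CaCO₃ × 2,080,000 L = 137,300 g as CaCO₃.
(a) Equivalents: 137,300 g ÷ 50 g/eq = 2746 eq.
(a) NaHCO₃ supplies 1 eq per mole → 2746 mol.
(a) Mass: 2746 mol × 84 g/mol = 230,600 g.

(b) Moles of NaHCO₃: 21,400 g ÷ 84 g/mol = 254.8 mol → 254.8 eq of alkalinity.
(b) As CaCO₃: 254.8 eq × 50 g/eq = 12,740 g.
(b) Rise: 12,740 g / 165,000 L × 1000 = 77.2 mg/L.

(a) 231 kg; (b) 77.2 ppm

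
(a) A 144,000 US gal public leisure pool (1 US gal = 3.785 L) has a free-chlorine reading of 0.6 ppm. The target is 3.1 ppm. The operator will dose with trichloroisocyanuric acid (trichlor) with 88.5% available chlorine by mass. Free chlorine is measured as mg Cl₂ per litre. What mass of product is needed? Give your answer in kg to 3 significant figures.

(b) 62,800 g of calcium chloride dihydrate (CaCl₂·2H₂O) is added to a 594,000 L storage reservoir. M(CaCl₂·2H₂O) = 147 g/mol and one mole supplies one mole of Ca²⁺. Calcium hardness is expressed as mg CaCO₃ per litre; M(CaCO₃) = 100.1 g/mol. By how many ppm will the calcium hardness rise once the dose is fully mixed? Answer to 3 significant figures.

(a) Volume: 144,000 US gal × 3.785 L/gal = 545,040 L.
(a) Chlorine deficit: 3.1 − 0.6 = 2.5 ppm = 2.5 mg/L as Cl₂.
(a) Cl₂ equivalent needed: 2.5 mg/L × 545,040 L = 1,363,000 mg = 1363 g.
(a) Product at 88.5% available chlorine: 1363 / 0.885 = 1540 g.

(b) Moles of Ca²⁺: 62,800 g ÷ 147 g/mol = 427.2 mol.
(b) As CaCO₃: 427.2 mol × 100.1 g/mol = 42,760 g.
(b) Rise: 42,760 g / 594,000 L × 1000 = 71.99 mg/L.

(a) 1.54 kg; (b) 72.0 ppm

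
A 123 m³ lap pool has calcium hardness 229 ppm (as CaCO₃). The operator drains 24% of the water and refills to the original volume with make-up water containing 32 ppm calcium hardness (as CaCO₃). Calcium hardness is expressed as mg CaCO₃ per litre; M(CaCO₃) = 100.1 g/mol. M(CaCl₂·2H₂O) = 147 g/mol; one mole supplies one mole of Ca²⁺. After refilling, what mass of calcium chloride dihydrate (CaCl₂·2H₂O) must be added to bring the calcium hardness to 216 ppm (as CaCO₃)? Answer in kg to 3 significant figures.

6.19 kg

Volume: 123 m³ = 123,000 L.
After draining 24% and refilling: 229 × 0.76 + 32 × 0.24 = 181.72 ppm.
Deficit to target: 216 − 181.72 = 34.28 mg/L.
As CaCO₃: 34.28 mg/L × 123,000 L = 4216 g; ÷ 100.1 = 42.12 mol Ca²⁺.
Mass: 42.12 × 147 = 6192 g.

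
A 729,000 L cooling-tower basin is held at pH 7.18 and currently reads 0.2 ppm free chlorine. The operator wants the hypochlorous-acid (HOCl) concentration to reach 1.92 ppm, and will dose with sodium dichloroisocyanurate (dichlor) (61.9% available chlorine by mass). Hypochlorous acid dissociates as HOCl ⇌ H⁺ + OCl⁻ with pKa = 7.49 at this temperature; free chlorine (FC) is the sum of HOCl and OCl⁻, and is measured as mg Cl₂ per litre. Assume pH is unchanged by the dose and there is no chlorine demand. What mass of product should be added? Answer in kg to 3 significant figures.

3.13 kg

[OCl⁻]/[HOCl] = 10^(pH − pKa) = 10^(7.18 − 7.49) = 0.4898; fraction as HOCl = 1/(1 + 0.4898) = 0.6712.
Free chlorine required for 1.92 ppm HOCl: 1.92 / 0.6712 = 2.86 ppm.
FC to add: 2.86 − 0.2 = 2.66 mg/L as Cl₂.
Cl₂ equivalent: 2.66 mg/L × 729,000 L = 1939 g.
Product at 61.9% available Cl: 1939 / 0.619 = 3133 g.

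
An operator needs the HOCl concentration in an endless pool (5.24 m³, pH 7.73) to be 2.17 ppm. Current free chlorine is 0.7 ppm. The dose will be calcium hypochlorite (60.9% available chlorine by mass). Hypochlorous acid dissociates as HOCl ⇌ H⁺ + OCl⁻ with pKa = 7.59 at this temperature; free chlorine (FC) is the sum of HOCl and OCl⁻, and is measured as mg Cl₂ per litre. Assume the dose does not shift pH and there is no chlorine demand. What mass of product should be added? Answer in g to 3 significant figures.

38.4 g

Volume: 5.24 m³ = 5,240 L.
[OCl⁻]/[HOCl] = 10^(pH − pKa) = 10^(7.73 − 7.59) = 1.38; fraction as HOCl = 1/(1 + 1.38) = 0.4201.
Free chlorine required for 2.17 ppm HOCl: 2.17 / 0.4201 = 5.165 ppm.
FC to add: 5.165 − 0.7 = 4.465 mg/L as Cl₂.
Cl₂ equivalent: 4.465 mg/L × 5,240 L = 23.4 g.
Product at 60.9% available Cl: 23.4 / 0.609 = 38.42 g.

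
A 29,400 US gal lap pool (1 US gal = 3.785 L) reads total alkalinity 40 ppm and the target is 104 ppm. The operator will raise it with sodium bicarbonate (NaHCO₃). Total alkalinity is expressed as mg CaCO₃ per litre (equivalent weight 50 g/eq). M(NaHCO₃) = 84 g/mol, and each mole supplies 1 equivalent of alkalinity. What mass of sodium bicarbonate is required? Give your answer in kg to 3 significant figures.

12.0 kg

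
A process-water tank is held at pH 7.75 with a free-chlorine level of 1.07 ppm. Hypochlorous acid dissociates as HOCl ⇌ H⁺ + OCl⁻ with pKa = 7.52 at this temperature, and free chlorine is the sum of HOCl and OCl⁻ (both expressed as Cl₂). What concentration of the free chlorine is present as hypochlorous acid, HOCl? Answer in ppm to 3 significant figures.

[OCl⁻]/[HOCl] = 10^(pH − pKa) = 10^(7.75 − 7.52) = 10^0.23 = 1.698.
Fraction as HOCl = 1 / (1 + 1.698) = 0.3706.
HOCl = 0.3706 × 1.07 ppm = 0.3966 ppm.

0.397 ppm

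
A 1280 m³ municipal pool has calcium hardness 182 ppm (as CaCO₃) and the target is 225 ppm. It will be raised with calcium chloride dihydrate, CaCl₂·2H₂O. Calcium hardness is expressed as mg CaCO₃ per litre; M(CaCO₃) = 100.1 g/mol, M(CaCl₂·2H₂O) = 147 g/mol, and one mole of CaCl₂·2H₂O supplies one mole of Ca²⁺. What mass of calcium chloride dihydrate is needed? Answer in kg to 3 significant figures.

80.8 kg

Volume: 1280 m³ = 1,280,000 L.
Hardness to add: (225 − 182) = 43 mg/L as CaCO₃ × 1,280,000 L = 55,040 g as CaCO₃.
Moles of Ca²⁺ (1 mol Ca²⁺ ≡ 1 mol CaCO₃): 55,040 / 100.1 g/mol = 549.9 mol.
Mass of CaCl₂·2H₂O: 549.9 × 147 = 80,830 g.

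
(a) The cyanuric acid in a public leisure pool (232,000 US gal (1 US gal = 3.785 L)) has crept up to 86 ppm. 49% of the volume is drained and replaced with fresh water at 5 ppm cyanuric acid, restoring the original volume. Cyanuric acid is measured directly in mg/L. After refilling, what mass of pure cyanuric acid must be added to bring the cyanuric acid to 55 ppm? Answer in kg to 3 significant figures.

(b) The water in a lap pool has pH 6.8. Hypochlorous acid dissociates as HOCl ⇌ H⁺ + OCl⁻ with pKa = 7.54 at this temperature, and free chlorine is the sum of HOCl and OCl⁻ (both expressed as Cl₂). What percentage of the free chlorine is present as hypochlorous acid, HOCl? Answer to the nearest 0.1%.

(a) Volume: 232,000 US gal × 3.785 L/gal = 878,120 L.
(a) After draining 49% and refilling: 86 × 0.51 + 5 × 0.49 = 46.31 ppm.
(a) Deficit to target: 55 − 46.31 = 8.69 mg/L.
(a) Mass: 8.69 mg/L × 878,120 L = 7631 g cyanuric acid.

(b) [OCl⁻]/[HOCl] = 10^(pH − pKa) = 10^(6.8 − 7.54) = 10^-0.74 = 0.182.
(b) Fraction as HOCl = 1 / (1 + 0.182) = 0.846.

(a) 7.63 kg; (b) 84.6%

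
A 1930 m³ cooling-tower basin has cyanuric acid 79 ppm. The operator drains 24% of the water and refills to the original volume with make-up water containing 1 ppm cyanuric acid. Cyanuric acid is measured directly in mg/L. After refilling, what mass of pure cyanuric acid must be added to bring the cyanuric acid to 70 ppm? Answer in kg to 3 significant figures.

Volume: 1930 m³ = 1,930,000 L.
After draining 24% and refilling: 79 × 0.76 + 1 × 0.24 = 60.28 ppm.
Deficit to target: 70 − 60.28 = 9.72 mg/L.
Mass: 9.72 mg/L × 1,930,000 L = 18,760 g cyanuric acid.

18.8 kg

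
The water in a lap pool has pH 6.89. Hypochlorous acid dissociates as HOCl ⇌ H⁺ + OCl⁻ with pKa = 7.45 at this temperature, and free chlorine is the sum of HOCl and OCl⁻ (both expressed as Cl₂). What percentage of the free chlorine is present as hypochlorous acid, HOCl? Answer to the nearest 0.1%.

[OCl⁻]/[HOCl] = 10^(pH − pKa) = 10^(6.89 − 7.45) = 10^-0.56 = 0.2754.
Fraction as HOCl = 1 / (1 + 0.2754) = 0.7841.

78.4%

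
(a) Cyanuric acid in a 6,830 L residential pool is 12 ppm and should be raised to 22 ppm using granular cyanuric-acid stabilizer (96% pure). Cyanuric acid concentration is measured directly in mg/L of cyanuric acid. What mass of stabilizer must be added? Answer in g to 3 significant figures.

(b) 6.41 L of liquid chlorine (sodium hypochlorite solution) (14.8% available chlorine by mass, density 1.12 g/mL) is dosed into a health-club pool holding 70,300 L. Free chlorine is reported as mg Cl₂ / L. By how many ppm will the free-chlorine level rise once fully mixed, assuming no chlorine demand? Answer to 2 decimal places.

(a) 71.1 g; (b) 15.11 ppm

(a) CYA to add: (22 − 12) = 10 mg/L × 6,830 L = 68.3 g cyanuric acid.
(a) At 96% purity: 68.3 / 0.96 = 71.15 g product.

(b) Mass of solution: 6.41 L × 1000 mL/L × 1.12 g/mL = 7179 g.
(b) Available chlorine delivered: 7179 g × 0.148 = 1063 g as Cl₂.
(b) Concentration rise: 1063 g / 70,300 L = 15.11 mg/L = 15.11 ppm.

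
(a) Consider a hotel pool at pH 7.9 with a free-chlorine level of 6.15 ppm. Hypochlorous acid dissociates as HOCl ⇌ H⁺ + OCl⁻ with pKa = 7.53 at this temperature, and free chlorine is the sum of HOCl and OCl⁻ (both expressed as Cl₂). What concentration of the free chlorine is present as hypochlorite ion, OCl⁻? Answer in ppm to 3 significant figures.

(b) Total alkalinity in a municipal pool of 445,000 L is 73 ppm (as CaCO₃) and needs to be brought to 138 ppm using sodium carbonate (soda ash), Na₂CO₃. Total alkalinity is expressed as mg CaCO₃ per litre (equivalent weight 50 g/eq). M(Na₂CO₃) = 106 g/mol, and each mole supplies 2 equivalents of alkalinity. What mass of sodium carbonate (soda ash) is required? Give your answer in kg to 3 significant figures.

(a) [OCl⁻]/[HOCl] = 10^(pH − pKa) = 10^(7.9 − 7.53) = 10^0.37 = 2.344.
(a) Fraction as HOCl = 1 / (1 + 2.344) = 0.299.
(a) OCl⁻ = (1 − 0.299) × 6.15 ppm = 4.311 ppm.

(b) Alkalinity to add: (138 − 73) = 65 mg/L as CaCO₃ × 445,000 L = 28,920 g as CaCO₃.
(b) Equivalents: 28,920 g ÷ 50 g/eq = 578.5 eq.
(b) Each mole of Na₂CO₃ supplies 2 eq, so 578.5 / 2 = 289.2 mol.
(b) Mass: 289.2 mol × 106 g/mol = 30,660 g.

(a) 4.31 ppm; (b) 30.7 kg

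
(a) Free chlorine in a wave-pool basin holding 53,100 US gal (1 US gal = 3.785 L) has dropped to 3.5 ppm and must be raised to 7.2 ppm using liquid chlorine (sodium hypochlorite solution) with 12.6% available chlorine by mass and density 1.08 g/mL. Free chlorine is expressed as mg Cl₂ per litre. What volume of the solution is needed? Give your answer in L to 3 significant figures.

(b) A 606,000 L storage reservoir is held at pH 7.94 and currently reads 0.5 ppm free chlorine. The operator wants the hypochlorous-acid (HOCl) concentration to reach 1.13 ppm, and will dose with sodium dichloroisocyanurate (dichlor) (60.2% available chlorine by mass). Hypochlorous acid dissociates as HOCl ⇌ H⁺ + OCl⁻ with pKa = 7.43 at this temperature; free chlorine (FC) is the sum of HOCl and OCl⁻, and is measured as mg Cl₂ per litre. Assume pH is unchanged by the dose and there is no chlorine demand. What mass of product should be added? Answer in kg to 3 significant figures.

(a) Volume: 53,100 US gal × 3.785 L/gal = 200,984 L.
(a) Chlorine deficit: 7.2 − 3.5 = 3.7 ppm = 3.7 mg/L as Cl₂.
(a) Cl₂ equivalent needed: 3.7 mg/L × 200,984 L = 743,600 mg = 743.6 g.
(a) Product at 12.6% available chlorine: 743.6 / 0.126 = 5902 g.
(a) Volume at density 1.08 g/mL: 5902 g ÷ 1.08 g/mL = 5465 mL.

(b) [OCl⁻]/[HOCl] = 10^(pH − pKa) = 10^(7.94 − 7.43) = 3.236; fraction as HOCl = 1/(1 + 3.236) = 0.2361.
(b) Free chlorine required for 1.13 ppm HOCl: 1.13 / 0.2361 = 4.787 ppm.
(b) FC to add: 4.787 − 0.5 = 4.287 mg/L as Cl₂.
(b) Cl₂ equivalent: 4.287 mg/L × 606,000 L = 2598 g.
(b) Product at 60.2% available Cl: 2598 / 0.602 = 4315 g.

(a) 5.46 L; (b) 4.32 kg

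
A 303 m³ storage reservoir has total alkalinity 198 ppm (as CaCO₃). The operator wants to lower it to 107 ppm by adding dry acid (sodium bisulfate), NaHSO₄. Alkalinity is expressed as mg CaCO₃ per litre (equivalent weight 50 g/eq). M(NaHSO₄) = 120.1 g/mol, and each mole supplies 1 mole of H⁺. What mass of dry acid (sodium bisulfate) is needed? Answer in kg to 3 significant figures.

Volume: 303 m³ = 303,000 L.
Alkalinity to neutralize: (198 − 107) = 91 mg/L as CaCO₃ × 303,000 L = 27,570 g as CaCO₃.
Equivalents of H⁺ required: 27,570 ÷ 50 g/eq = 551.5 eq = 551.5 mol NaHSO₄.
Mass of NaHSO₄: 551.5 × 120.1 = 66,230 g.

66.2 kg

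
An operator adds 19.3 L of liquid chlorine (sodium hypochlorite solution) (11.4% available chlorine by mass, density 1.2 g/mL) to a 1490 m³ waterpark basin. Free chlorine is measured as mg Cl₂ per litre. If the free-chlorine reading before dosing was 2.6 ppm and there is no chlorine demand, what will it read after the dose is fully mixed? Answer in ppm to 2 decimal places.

4.37 ppm

Volume: 1490 m³ = 1,490,000 L.
Mass of solution: 19.3 L × 1000 mL/L × 1.2 g/mL = 23,160 g.
Available chlorine delivered: 23,160 g × 0.114 = 2640 g as Cl₂.
Concentration rise: 2640 g / 1,490,000 L = 1.772 mg/L = 1.77 ppm.
Final FC: 2.6 + 1.77 = 4.37 ppm.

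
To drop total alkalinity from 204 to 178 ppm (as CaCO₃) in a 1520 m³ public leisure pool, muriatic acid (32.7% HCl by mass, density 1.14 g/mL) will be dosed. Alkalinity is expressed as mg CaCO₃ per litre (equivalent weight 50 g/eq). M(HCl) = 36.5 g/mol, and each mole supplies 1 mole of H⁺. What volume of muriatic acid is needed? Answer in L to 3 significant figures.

77.4 L

Volume: 1520 m³ = 1,520,000 L.
Alkalinity to neutralize: (204 − 178) = 26 mg/L as CaCO₃ × 1,520,000 L = 39,520 g as CaCO₃.
Equivalents of H⁺ required: 39,520 ÷ 50 g/eq = 790.4 eq = 790.4 mol HCl.
Mass of HCl: 790.4 × 36.5 = 28,850 g.
Mass of 32.7% solution: 28,850 / 0.327 = 88,230 g.
Volume: 88,230 g ÷ 1.14 g/mL = 77,390 mL.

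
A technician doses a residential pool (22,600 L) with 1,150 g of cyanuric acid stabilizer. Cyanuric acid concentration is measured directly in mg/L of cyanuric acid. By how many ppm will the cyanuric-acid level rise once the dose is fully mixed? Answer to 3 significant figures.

Rise: 1,150 g / 22,600 L × 1000 = 50.88 mg/L.

50.9 ppm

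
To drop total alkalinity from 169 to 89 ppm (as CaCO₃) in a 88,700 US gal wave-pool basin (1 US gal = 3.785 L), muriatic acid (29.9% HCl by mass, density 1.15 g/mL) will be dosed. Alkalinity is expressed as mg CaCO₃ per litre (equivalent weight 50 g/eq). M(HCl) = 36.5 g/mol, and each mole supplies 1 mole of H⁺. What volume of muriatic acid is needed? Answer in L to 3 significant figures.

Volume: 88,700 US gal × 3.785 L/gal = 335,730 L.
Alkalinity to neutralize: (169 − 89) = 80 mg/L as CaCO₃ × 335,730 L = 26,860 g as CaCO₃.
Equivalents of H⁺ required: 26,860 ÷ 50 g/eq = 537.2 eq = 537.2 mol HCl.
Mass of HCl: 537.2 × 36.5 = 19,610 g.
Mass of 29.9% solution: 19,610 / 0.299 = 65,570 g.
Volume: 65,570 g ÷ 1.15 g/mL = 57,020 mL.

57.0 L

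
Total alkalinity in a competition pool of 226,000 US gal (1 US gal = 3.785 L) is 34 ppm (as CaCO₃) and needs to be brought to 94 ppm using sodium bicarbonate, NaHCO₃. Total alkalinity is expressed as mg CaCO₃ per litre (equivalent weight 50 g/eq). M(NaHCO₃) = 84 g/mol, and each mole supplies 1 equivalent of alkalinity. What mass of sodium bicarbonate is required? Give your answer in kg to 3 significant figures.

86.2 kg

Volume: 226,000 US gal × 3.785 L/gal = 855,410 L.
Alkalinity to add: (94 − 34) = 60 mg/L as CaCO₃ × 855,410 L = 51,320 g as CaCO₃.
Equivalents: 51,320 g ÷ 50 g/eq = 1026 eq.
NaHCO₃ supplies 1 eq per mole → 1026 mol.
Mass: 1026 mol × 84 g/mol = 86,230 g.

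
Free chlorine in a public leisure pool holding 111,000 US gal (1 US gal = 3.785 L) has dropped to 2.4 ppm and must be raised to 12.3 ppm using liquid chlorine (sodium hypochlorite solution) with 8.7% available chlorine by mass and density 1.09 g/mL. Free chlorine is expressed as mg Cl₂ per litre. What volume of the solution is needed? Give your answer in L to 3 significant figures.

43.9 L

Volume: 111,000 US gal × 3.785 L/gal = 420,135 L.
Chlorine deficit: 12.3 − 2.4 = 9.9 ppm = 9.9 mg/L as Cl₂.
Cl₂ equivalent needed: 9.9 mg/L × 420,135 L = 4,159,000 mg = 4159 g.
Product at 8.7% available chlorine: 4159 / 0.087 = 47,810 g.
Volume at density 1.09 g/mL: 47,810 g ÷ 1.09 g/mL = 43,860 mL.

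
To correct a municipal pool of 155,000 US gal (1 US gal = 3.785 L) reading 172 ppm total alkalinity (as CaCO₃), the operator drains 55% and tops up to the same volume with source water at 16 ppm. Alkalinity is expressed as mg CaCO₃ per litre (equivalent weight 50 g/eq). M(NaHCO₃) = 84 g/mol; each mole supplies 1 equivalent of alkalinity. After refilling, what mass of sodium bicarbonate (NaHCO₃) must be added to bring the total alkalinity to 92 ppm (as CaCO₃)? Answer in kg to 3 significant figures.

5.72 kg

Volume: 155,000 US gal × 3.785 L/gal = 586,675 L.
After draining 55% and refilling: 172 × 0.45 + 16 × 0.55 = 86.2 ppm.
Deficit to target: 92 − 86.2 = 5.8 mg/L.
As CaCO₃: 5.8 mg/L × 586,675 L = 3403 g; ÷ 50 g/eq ÷ 1 = 68.05 mol NaHCO₃.
Mass: 68.05 × 84 = 5717 g.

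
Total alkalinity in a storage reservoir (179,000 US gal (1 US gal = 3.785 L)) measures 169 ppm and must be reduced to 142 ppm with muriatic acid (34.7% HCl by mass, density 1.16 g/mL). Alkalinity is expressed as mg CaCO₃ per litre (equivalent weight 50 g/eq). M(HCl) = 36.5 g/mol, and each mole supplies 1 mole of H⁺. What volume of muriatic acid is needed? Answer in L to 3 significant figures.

33.2 L

Volume: 179,000 US gal × 3.785 L/gal = 677,515 L.
Alkalinity to neutralize: (169 − 142) = 27 mg/L as CaCO₃ × 677,515 L = 18,290 g as CaCO₃.
Equivalents of H⁺ required: 18,290 ÷ 50 g/eq = 365.9 eq = 365.9 mol HCl.
Mass of HCl: 365.9 × 36.5 = 13,350 g.
Mass of 34.7% solution: 13,350 / 0.347 = 38,480 g.
Volume: 38,480 g ÷ 1.16 g/mL = 33,180 mL.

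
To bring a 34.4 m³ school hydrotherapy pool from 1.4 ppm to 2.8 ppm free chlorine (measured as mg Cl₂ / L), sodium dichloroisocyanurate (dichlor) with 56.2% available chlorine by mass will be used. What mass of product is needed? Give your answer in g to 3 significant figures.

Volume: 34.4 m³ = 34,400 L.
Chlorine deficit: 2.8 − 1.4 = 1.4 ppm = 1.4 mg/L as Cl₂.
Cl₂ equivalent needed: 1.4 mg/L × 34,400 L = 48,160 mg = 48.16 g.
Product at 56.2% available chlorine: 48.16 / 0.562 = 85.69 g.

85.7 g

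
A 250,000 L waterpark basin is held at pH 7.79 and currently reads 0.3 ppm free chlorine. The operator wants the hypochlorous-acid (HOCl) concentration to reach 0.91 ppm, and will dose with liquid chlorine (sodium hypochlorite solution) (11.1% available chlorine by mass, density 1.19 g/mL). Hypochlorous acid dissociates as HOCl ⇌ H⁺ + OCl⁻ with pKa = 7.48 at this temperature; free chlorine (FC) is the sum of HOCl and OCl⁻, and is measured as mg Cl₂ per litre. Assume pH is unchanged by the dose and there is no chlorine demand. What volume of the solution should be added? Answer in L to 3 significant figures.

4.67 L

[OCl⁻]/[HOCl] = 10^(pH − pKa) = 10^(7.79 − 7.48) = 2.042; fraction as HOCl = 1/(1 + 2.042) = 0.3288.
Free chlorine required for 0.91 ppm HOCl: 0.91 / 0.3288 = 2.768 ppm.
FC to add: 2.768 − 0.3 = 2.468 mg/L as Cl₂.
Cl₂ equivalent: 2.468 mg/L × 250,000 L = 617 g.
Product at 11.1% available Cl: 617 / 0.111 = 5559 g.
Volume: 5559 g ÷ 1.19 g/mL = 4671 mL.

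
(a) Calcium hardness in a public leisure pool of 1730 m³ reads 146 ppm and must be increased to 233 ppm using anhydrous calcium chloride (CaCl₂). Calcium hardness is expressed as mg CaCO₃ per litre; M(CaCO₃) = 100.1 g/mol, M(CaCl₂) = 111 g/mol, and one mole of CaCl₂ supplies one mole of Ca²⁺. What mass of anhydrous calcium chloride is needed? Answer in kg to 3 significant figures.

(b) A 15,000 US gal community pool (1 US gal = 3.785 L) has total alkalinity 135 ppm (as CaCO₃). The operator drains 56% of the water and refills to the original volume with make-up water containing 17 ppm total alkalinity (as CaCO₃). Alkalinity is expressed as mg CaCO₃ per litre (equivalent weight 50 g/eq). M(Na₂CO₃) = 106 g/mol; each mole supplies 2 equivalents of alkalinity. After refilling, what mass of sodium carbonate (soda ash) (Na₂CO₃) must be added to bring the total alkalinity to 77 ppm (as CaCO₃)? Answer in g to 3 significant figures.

(a) 167 kg; (b) 486 g

(a) Volume: 1730 m³ = 1,730,000 L.
(a) Hardness to add: (233 − 146) = 87 mg/L as CaCO₃ × 1,730,000 L = 150,500 g as CaCO₃.
(a) Moles of Ca²⁺ (1 mol Ca²⁺ ≡ 1 mol CaCO₃): 150,500 / 100.1 g/mol = 1504 mol.
(a) Mass of CaCl₂: 1504 × 111 = 166,900 g.

(b) Volume: 15,000 US gal × 3.785 L/gal = 56,775 L.
(b) After draining 56% and refilling: 135 × 0.44 + 17 × 0.56 = 68.92 ppm.
(b) Deficit to target: 77 − 68.92 = 8.08 mg/L.
(b) As CaCO₃: 8.08 mg/L × 56,775 L = 458.7 g; ÷ 50 g/eq ÷ 2 = 4.587 mol Na₂CO₃.
(b) Mass: 4.587 × 106 = 486.3 g.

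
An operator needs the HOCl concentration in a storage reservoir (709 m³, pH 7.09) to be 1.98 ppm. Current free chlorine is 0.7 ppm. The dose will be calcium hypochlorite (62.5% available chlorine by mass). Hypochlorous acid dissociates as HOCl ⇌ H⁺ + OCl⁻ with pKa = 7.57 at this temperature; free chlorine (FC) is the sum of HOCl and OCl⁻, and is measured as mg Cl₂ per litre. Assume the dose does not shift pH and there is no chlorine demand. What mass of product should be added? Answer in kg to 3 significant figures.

2.20 kg

Volume: 709 m³ = 709,000 L.
[OCl⁻]/[HOCl] = 10^(pH − pKa) = 10^(7.09 − 7.57) = 0.3311; fraction as HOCl = 1/(1 + 0.3311) = 0.7512.
Free chlorine required for 1.98 ppm HOCl: 1.98 / 0.7512 = 2.636 ppm.
FC to add: 2.636 − 0.7 = 1.936 mg/L as Cl₂.
Cl₂ equivalent: 1.936 mg/L × 709,000 L = 1372 g.
Product at 62.5% available Cl: 1372 / 0.625 = 2196 g.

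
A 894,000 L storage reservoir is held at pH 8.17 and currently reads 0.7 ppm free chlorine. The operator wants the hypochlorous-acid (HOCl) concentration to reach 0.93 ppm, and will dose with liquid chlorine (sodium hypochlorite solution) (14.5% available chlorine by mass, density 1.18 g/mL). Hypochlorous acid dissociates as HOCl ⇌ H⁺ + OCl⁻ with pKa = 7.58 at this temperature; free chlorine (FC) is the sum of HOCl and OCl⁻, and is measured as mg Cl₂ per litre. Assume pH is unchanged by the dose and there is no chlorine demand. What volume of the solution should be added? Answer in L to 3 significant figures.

20.1 L

[OCl⁻]/[HOCl] = 10^(pH − pKa) = 10^(8.17 − 7.58) = 3.89; fraction as HOCl = 1/(1 + 3.89) = 0.2045.
Free chlorine required for 0.93 ppm HOCl: 0.93 / 0.2045 = 4.548 ppm.
FC to add: 4.548 − 0.7 = 3.848 mg/L as Cl₂.
Cl₂ equivalent: 3.848 mg/L × 894,000 L = 3440 g.
Product at 14.5% available Cl: 3440 / 0.145 = 23,730 g.
Volume: 23,730 g ÷ 1.18 g/mL = 20,110 mL.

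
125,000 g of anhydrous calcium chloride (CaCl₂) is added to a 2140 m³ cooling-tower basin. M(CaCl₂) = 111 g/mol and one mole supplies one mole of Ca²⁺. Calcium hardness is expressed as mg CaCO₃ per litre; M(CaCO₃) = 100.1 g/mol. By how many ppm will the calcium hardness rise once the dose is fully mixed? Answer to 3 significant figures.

Volume: 2140 m³ = 2,140,000 L.
Moles of Ca²⁺: 125,000 g ÷ 111 g/mol = 1126 mol.
As CaCO₃: 1126 mol × 100.1 g/mol = 112,700 g.
Rise: 112,700 g / 2,140,000 L × 1000 = 52.68 mg/L.

52.7 ppm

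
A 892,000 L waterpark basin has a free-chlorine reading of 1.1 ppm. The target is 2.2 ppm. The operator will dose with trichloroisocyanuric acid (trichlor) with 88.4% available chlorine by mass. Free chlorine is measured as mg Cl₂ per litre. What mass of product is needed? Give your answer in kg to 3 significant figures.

1.11 kg

Chlorine deficit: 2.2 − 1.1 = 1.1 ppm = 1.1 mg/L as Cl₂.
Cl₂ equivalent needed: 1.1 mg/L × 892,000 L = 981,200 mg = 981.2 g.
Product at 88.4% available chlorine: 981.2 / 0.884 = 1110 g.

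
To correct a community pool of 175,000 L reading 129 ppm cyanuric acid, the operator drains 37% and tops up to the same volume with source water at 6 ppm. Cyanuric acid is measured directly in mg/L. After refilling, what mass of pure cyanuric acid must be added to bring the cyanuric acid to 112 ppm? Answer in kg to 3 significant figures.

After draining 37% and refilling: 129 × 0.63 + 6 × 0.37 = 83.49 ppm.
Deficit to target: 112 − 83.49 = 28.51 mg/L.
Mass: 28.51 mg/L × 175,000 L = 4989 g cyanuric acid.

4.99 kg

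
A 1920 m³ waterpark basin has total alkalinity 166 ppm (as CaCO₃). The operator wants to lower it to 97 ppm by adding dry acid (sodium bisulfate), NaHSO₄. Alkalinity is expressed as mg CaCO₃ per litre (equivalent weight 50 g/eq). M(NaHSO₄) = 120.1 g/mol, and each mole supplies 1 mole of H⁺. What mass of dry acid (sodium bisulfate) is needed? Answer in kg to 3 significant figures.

318 kg

Volume: 1920 m³ = 1,920,000 L.
Alkalinity to neutralize: (166 − 97) = 69 mg/L as CaCO₃ × 1,920,000 L = 132,500 g as CaCO₃.
Equivalents of H⁺ required: 132,500 ÷ 50 g/eq = 2650 eq = 2650 mol NaHSO₄.
Mass of NaHSO₄: 2650 × 120.1 = 318,200 g.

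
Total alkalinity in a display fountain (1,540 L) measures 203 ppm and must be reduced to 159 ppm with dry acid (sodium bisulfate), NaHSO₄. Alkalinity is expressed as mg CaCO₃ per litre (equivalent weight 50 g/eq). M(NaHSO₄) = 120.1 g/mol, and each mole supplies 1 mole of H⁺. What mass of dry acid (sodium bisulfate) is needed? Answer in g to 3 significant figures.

163 g

Alkalinity to neutralize: (203 − 159) = 44 mg/L as CaCO₃ × 1,540 L = 67.76 g as CaCO₃.
Equivalents of H⁺ required: 67.76 ÷ 50 g/eq = 1.355 eq = 1.355 mol NaHSO₄.
Mass of NaHSO₄: 1.355 × 120.1 = 162.8 g.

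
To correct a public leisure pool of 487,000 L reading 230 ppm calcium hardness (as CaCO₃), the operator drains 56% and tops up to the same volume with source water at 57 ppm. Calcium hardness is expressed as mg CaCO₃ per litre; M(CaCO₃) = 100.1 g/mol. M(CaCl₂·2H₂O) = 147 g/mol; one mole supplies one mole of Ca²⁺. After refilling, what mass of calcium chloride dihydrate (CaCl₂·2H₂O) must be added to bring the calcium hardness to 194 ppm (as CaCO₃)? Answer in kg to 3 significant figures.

After draining 56% and refilling: 230 × 0.44 + 57 × 0.56 = 133.12 ppm.
Deficit to target: 194 − 133.12 = 60.88 mg/L.
As CaCO₃: 60.88 mg/L × 487,000 L = 29,650 g; ÷ 100.1 = 296.2 mol Ca²⁺.
Mass: 296.2 × 147 = 43,540 g.

43.5 kg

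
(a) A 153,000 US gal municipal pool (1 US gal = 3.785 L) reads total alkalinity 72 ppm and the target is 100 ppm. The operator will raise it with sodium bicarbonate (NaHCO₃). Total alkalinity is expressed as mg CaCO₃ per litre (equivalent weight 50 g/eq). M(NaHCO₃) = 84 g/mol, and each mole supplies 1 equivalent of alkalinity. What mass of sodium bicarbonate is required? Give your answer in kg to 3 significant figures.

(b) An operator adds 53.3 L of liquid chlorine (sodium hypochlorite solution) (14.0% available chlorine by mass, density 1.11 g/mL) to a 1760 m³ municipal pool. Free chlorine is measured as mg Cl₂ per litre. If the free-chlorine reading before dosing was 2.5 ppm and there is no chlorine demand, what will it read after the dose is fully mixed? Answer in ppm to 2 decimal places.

(a) 27.2 kg; (b) 7.21 ppm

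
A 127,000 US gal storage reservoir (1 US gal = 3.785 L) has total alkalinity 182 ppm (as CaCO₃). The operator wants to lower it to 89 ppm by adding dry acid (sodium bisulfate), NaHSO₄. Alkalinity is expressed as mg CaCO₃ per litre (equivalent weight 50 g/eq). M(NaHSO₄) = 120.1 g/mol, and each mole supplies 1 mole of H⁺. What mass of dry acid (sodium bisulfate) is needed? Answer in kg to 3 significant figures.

Volume: 127,000 US gal × 3.785 L/gal = 480,695 L.
Alkalinity to neutralize: (182 − 89) = 93 mg/L as CaCO₃ × 480,695 L = 44,700 g as CaCO₃.
Equivalents of H⁺ required: 44,700 ÷ 50 g/eq = 894.1 eq = 894.1 mol NaHSO₄.
Mass of NaHSO₄: 894.1 × 120.1 = 107,400 g.

107 kg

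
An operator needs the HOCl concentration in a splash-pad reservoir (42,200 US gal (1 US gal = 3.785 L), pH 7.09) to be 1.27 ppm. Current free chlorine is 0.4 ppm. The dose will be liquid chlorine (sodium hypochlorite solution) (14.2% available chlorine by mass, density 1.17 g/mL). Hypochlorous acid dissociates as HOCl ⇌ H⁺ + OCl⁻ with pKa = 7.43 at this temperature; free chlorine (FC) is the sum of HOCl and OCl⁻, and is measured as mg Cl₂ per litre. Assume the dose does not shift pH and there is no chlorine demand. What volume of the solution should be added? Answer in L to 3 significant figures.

1.39 L

Volume: 42,200 US gal × 3.785 L/gal = 159,727 L.
[OCl⁻]/[HOCl] = 10^(pH − pKa) = 10^(7.09 − 7.43) = 0.4571; fraction as HOCl = 1/(1 + 0.4571) = 0.6863.
Free chlorine required for 1.27 ppm HOCl: 1.27 / 0.6863 = 1.851 ppm.
FC to add: 1.851 − 0.4 = 1.451 mg/L as Cl₂.
Cl₂ equivalent: 1.451 mg/L × 159,727 L = 231.7 g.
Product at 14.2% available Cl: 231.7 / 0.142 = 1632 g.
Volume: 1632 g ÷ 1.17 g/mL = 1395 mL.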